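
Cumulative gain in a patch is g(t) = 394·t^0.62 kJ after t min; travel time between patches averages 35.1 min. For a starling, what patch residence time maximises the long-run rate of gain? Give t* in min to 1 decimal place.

57.3 min

By the marginal value theorem, leave when the instantaneous gain rate g'(t) equals the habitat-wide average g(t)/(T + t).
g'(t) = 0.62·394·t^-0.38. Setting 0.62·394·t^-0.38 = 394·t^0.62/(35.1+t) gives 0.62(35.1+t) = t, so 0.38·t = 0.62×35.1.
t* = 0.62×35.1/0.38 = 57.27 min.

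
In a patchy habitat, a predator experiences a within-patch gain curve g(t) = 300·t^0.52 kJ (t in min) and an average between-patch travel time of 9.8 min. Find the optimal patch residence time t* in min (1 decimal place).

10.6 min

Maximise g(t)/(T+t): set derivative to zero → g'(t)(T+t) = g(t).
g'(t) = 0.52·300·t^-0.48. Setting 0.52·300·t^-0.48 = 300·t^0.52/(9.8+t) gives 0.52(9.8+t) = t, so 0.48·t = 0.52×9.8.
t* = 0.52×9.8/0.48 = 10.62 min.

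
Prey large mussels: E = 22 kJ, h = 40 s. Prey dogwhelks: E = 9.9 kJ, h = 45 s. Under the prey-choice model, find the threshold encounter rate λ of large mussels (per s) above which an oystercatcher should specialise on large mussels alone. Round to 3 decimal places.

At the threshold, the rate on large mussels alone equals the profitability of dogwhelks: λ·22/(1 + λ·40) = 9.9/45 = 0.22.
Rearranging, λ(22 − 0.22×40) = 0.22, so λ = 0.22/13.2 = 0.01667 per s.

0.017 per s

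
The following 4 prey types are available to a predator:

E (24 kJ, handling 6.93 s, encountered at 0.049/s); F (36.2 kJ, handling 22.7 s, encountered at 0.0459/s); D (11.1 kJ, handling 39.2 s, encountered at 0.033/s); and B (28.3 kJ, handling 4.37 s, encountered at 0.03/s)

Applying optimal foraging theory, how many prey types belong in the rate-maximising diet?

Rank by E/h (kJ/s): B 6.48, E 3.46, F 1.59, D 0.283. Include each in turn until the next type's E/h falls below the running intake rate.
Rate on top 1: 0.7506. E: 3.46 > 0.7506 → include.
Rate on top 2: 1.377. F: 1.59 > 1.377 → include.
Rate on top 3: 1.467. D: 0.283 < 1.467 → exclude; stop.
Optimal diet: B, E, F — 3 of 4 types.

3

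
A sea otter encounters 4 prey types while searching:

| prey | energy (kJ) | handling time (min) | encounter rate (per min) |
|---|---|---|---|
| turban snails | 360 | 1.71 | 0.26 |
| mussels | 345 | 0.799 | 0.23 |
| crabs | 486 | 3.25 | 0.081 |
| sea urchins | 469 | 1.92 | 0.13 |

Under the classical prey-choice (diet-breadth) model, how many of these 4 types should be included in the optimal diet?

Rank by E/h (kJ/min): mussels 432, sea urchins 244, turban snails 211, crabs 150. Include each in turn until the next type's E/h falls below the running intake rate.
Rate on top 1: 67.03. sea urchins: 244 > 67.03 → include.
Rate on top 2: 97.9. turban snails: 211 > 97.9 → include.
Rate on top 3: 124.6. crabs: 150 > 124.6 → include.
Optimal diet: mussels, sea urchins, turban snails, crabs — 4 of 4 types.

4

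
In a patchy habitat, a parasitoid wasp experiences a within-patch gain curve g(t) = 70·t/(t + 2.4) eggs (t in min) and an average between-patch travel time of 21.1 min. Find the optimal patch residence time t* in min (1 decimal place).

By the marginal value theorem, leave when the instantaneous gain rate g'(t) equals the habitat-wide average g(t)/(T + t).
g'(t) = 70·2.4/(t + 2.4)². Setting 70·2.4/(t+2.4)² = 70t/[(t+2.4)(21.1+t)] gives 2.4(21.1+t) = t(t+2.4), so t² = 2.4×21.1 = 50.64.
t* = √50.64 = 7.116 min.

7.1 min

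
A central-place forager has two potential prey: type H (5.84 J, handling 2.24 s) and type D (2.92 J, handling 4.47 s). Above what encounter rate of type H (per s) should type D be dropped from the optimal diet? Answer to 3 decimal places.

0.149 per s

At the threshold, the rate on type H alone equals the profitability of type D: λ·5.84/(1 + λ·2.24) = 2.92/4.47 = 0.6532.
Rearranging, λ(5.84 − 0.6532×2.24) = 0.6532, so λ = 0.6532/4.377 = 0.1493 per s.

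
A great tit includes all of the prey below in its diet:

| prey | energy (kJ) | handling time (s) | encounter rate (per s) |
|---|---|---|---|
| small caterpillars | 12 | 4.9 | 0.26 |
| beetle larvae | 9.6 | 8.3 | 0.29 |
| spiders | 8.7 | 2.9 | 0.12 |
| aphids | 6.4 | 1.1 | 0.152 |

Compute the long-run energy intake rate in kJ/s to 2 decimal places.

R = (0.26×12 + 0.29×9.6 + 0.12×8.7 + 0.152×6.4) / (1 + 0.26×4.9 + 0.29×8.3 + 0.12×2.9 + 0.152×1.1) = 7.921/5.196 = 1.524 kJ/s.

1.52 kJ/s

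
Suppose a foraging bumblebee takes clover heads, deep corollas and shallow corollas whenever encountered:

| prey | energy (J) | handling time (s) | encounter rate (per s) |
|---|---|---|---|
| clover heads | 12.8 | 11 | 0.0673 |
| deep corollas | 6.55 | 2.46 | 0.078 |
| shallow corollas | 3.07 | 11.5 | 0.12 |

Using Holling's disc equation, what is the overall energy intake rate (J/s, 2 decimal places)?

0.53 J/s

Energy encountered per unit search time: 0.0673×12.8 + 0.078×6.55 + 0.12×3.07 = 1.741 J/s.
Handling time per unit search time: 0.0673×11 + 0.078×2.46 + 0.12×11.5 = 2.312.
Rate = 1.741/(1 + 2.312) = 0.5256 J/s.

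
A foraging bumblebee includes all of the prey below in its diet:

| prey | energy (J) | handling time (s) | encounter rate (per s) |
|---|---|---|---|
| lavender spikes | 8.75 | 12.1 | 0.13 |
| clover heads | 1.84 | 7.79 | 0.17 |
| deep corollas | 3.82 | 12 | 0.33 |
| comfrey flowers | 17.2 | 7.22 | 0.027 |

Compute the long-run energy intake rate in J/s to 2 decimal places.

Energy encountered per unit search time: 0.13×8.75 + 0.17×1.84 + 0.33×3.82 + 0.027×17.2 = 3.175 J/s.
Handling time per unit search time: 0.13×12.1 + 0.17×7.79 + 0.33×12 + 0.027×7.22 = 7.052.
Rate = 3.175/(1 + 7.052) = 0.3943 J/s.

0.39 J/s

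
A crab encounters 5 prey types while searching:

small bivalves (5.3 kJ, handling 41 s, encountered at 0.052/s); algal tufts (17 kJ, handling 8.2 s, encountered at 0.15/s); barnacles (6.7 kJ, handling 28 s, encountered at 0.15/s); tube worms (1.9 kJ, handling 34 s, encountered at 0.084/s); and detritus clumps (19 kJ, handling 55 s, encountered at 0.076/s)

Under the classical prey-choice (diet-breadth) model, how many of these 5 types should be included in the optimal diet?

1

Profitabilities (E/h, kJ/s): algal tufts 2.07, detritus clumps 0.345, barnacles 0.239, small bivalves 0.129, tube worms 0.0559. Add prey in this order while the next type's profitability exceeds the intake rate on those already taken.
Rate on top 1: 1.143. detritus clumps: 0.345 < 1.143 → exclude; stop.
Optimal diet: algal tufts — 1 of 5 types.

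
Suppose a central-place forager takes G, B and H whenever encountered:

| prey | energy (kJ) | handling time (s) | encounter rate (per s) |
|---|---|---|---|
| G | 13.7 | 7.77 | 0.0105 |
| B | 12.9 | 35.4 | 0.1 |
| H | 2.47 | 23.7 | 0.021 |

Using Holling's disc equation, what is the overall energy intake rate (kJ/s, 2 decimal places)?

0.29 kJ/s

R = (0.0105×13.7 + 0.1×12.9 + 0.021×2.47) / (1 + 0.0105×7.77 + 0.1×35.4 + 0.021×23.7) = 1.486/5.119 = 0.2902 kJ/s.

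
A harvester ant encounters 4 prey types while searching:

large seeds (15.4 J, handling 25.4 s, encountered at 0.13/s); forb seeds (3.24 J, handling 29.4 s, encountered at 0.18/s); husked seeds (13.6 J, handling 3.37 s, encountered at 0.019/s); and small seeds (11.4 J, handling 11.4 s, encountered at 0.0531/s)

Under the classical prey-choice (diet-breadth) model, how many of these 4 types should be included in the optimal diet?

Profitabilities (E/h, J/s): husked seeds 4.04, small seeds 1, large seeds 0.606, forb seeds 0.11. Add prey in this order while the next type's profitability exceeds the intake rate on those already taken.
Rate on top 1: 0.2429. small seeds: 1 > 0.2429 → include.
Rate on top 2: 0.5174. large seeds: 0.606 > 0.5174 → include.
Rate on top 3: 0.5764. forb seeds: 0.11 < 0.5764 → exclude; stop.
Optimal diet: husked seeds, small seeds, large seeds — 3 of 4 types.

3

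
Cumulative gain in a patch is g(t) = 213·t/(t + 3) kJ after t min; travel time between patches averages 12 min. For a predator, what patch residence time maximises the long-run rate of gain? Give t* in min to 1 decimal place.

By the marginal value theorem, leave when the instantaneous gain rate g'(t) equals the habitat-wide average g(t)/(T + t).
g'(t) = 213·3/(t + 3)². Setting 213·3/(t+3)² = 213t/[(t+3)(12+t)] gives 3(12+t) = t(t+3), so t² = 3×12 = 36.
t* = √36 = 6 min.

6.0 min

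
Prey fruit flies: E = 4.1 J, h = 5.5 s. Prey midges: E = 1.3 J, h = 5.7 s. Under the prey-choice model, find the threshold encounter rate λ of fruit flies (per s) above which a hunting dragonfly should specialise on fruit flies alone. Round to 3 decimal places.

0.080 per s

At the threshold, the rate on fruit flies alone equals the profitability of midges: λ·4.1/(1 + λ·5.5) = 1.3/5.7 = 0.2281.
Rearranging, λ(4.1 − 0.2281×5.5) = 0.2281, so λ = 0.2281/2.846 = 0.08015 per s.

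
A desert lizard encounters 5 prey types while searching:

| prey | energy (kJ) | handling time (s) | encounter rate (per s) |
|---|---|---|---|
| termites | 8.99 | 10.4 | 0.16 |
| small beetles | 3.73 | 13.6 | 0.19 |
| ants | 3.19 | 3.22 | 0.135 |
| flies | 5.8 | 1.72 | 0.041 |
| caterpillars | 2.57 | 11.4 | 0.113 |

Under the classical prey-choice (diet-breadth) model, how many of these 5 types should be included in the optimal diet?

3

Profitabilities (E/h, kJ/s): flies 3.37, ants 0.991, termites 0.864, small beetles 0.274, caterpillars 0.225. Add prey in this order while the next type's profitability exceeds the intake rate on those already taken.
Rate on top 1: 0.2221. ants: 0.991 > 0.2221 → include.
Rate on top 2: 0.4441. termites: 0.864 > 0.4441 → include.
Rate on top 3: 0.6648. small beetles: 0.274 < 0.6648 → exclude; stop.
Optimal diet: flies, ants, termites — 3 of 5 types.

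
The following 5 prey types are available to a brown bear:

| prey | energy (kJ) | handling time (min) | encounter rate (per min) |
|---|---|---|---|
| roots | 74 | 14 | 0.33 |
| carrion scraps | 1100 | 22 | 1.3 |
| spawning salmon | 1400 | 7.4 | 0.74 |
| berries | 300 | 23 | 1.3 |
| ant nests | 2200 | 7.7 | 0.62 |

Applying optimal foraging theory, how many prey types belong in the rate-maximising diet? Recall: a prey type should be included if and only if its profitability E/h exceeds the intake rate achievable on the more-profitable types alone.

Rank by E/h (kJ/min): ant nests 286, spawning salmon 189, carrion scraps 50, berries 13, roots 5.29. Include each in turn until the next type's E/h falls below the running intake rate.
Rate on top 1: 236.2. spawning salmon: 189 < 236.2 → exclude; stop.
Optimal diet: ant nests — 1 of 5 types.

1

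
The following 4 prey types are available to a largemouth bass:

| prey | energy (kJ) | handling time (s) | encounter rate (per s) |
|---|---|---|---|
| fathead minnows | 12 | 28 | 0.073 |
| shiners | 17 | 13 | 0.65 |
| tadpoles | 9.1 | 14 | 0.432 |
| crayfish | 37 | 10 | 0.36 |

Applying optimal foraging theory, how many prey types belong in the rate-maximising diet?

1

Rank by E/h (kJ/s): crayfish 3.7, shiners 1.31, tadpoles 0.65, fathead minnows 0.429. Include each in turn until the next type's E/h falls below the running intake rate.
Rate on top 1: 2.896. shiners: 1.31 < 2.896 → exclude; stop.
Optimal diet: crayfish — 1 of 4 types.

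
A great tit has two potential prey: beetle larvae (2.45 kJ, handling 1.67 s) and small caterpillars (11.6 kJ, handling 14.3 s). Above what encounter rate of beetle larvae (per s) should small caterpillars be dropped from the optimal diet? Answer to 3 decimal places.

The zero-one rule: include small caterpillars iff E₂/h₂ > λE₁/(1+λh₁). Equality gives the switch point.
λE₁h₂ = E₂ + λE₂h₁ ⇒ λ = E₂/(E₁h₂ − E₂h₁) = 11.6/(35.04 − 19.37) = 0.7406 per s.

0.741 per s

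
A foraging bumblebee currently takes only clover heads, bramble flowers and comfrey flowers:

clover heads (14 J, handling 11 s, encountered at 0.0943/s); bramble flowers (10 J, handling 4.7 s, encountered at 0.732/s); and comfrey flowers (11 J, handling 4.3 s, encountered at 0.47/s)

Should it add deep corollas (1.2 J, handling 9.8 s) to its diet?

No

On clover heads, bramble flowers and comfrey flowers alone, R = ΣλE/(1+Σλh) = 13.81/7.499 = 1.842 J/s.
deep corollas: E/h = 1.2/9.8 = 0.1224 J/s.
Since 0.1224 < R, time spent handling deep corollas is better spent searching.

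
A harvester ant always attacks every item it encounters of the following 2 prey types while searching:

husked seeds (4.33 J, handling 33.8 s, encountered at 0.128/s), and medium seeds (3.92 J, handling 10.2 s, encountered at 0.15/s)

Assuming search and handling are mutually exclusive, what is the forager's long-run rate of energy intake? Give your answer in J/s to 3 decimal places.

R = (0.128×4.33 + 0.15×3.92) / (1 + 0.128×33.8 + 0.15×10.2) = 1.142/6.856 = 0.1666 J/s.

0.167 J/s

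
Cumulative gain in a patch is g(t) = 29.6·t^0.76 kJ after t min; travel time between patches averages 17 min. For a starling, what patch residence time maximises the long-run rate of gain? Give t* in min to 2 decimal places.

Optimal t* satisfies g'(t*) = g(t*)/(T + t*).
g'(t) = 0.76·29.6·t^-0.24. Setting 0.76·29.6·t^-0.24 = 29.6·t^0.76/(17+t) gives 0.76(17+t) = t, so 0.24·t = 0.76×17.
t* = 0.76×17/0.24 = 53.83 min.

53.83 min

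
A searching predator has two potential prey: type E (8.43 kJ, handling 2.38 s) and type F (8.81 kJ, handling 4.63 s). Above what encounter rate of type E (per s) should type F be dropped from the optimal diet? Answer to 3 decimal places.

The zero-one rule: include type F iff E₂/h₂ > λE₁/(1+λh₁). Equality gives the switch point.
λE₁h₂ = E₂ + λE₂h₁ ⇒ λ = E₂/(E₁h₂ − E₂h₁) = 8.81/(39.03 − 20.97) = 0.4877 per s.

0.488 per s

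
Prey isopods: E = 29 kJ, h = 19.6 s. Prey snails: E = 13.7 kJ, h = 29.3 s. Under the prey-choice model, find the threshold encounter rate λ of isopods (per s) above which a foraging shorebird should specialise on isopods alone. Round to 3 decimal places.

Drop snails once their profitability E₂/h₂ falls below the rate achievable on isopods alone: E₂/h₂ = λE₁/(1 + λh₁).
Solve for λ: λE₁h₂ = E₂(1 + λh₁) → λ(E₁h₂ − E₂h₁) = E₂ → λ = E₂/(E₁h₂ − E₂h₁).
λ = 13.7/(29×29.3 − 13.7×19.6) = 13.7/581.2 = 0.02357 per s.

0.024 per s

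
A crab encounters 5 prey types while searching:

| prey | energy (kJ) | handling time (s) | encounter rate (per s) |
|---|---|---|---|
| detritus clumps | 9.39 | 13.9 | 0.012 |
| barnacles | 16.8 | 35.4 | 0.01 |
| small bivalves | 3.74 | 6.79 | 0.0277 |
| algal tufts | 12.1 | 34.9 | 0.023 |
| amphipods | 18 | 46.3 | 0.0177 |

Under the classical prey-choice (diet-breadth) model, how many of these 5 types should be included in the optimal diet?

5

Rank by E/h (kJ/s): detritus clumps 0.676, small bivalves 0.551, barnacles 0.475, amphipods 0.389, algal tufts 0.347. Include each in turn until the next type's E/h falls below the running intake rate.
Rate on top 1: 0.09657. small bivalves: 0.551 > 0.09657 → include.
Rate on top 2: 0.1596. barnacles: 0.475 > 0.1596 → include.
Rate on top 3: 0.2249. amphipods: 0.389 > 0.2249 → include.
Rate on top 4: 0.278. algal tufts: 0.347 > 0.278 → include.
Optimal diet: detritus clumps, small bivalves, barnacles, amphipods, algal tufts — 5 of 5 types.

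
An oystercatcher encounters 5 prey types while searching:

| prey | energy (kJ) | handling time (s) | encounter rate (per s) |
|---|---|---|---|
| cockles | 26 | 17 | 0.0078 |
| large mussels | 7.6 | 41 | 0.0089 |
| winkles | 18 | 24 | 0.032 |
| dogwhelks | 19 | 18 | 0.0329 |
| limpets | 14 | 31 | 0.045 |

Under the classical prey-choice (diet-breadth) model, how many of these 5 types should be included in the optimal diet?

3

E/h in descending order: cockles 1.53, dogwhelks 1.06, winkles 0.75, limpets 0.452, large mussels 0.185 kJ/s. The optimal diet is the largest prefix of this list for which every included type satisfies E_i/h_i > R on the types above it.
Rate on top 1: 0.1791. dogwhelks: 1.06 > 0.1791 → include.
Rate on top 2: 0.48. winkles: 0.75 > 0.48 → include.
Rate on top 3: 0.5632. limpets: 0.452 < 0.5632 → exclude; stop.
Optimal diet: cockles, dogwhelks, winkles — 3 of 5 types.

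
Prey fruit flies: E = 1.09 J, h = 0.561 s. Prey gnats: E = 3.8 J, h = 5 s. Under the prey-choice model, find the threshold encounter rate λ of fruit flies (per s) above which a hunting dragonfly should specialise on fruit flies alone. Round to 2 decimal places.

Drop gnats once their profitability E₂/h₂ falls below the rate achievable on fruit flies alone: E₂/h₂ = λE₁/(1 + λh₁).
Solve for λ: λE₁h₂ = E₂(1 + λh₁) → λ(E₁h₂ − E₂h₁) = E₂ → λ = E₂/(E₁h₂ − E₂h₁).
λ = 3.8/(1.09×5 − 3.8×0.561) = 3.8/3.318 = 1.145 per s.

1.15 per s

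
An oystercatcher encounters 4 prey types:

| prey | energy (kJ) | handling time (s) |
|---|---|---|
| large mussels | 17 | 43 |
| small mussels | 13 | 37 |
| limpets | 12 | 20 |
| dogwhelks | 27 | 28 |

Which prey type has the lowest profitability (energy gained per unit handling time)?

small mussels

In descending order of E/h:
dogwhelks: 27/28 = 0.964 kJ/s
limpets: 12/20 = 0.6 kJ/s
large mussels: 17/43 = 0.395 kJ/s
small mussels: 13/37 = 0.351 kJ/s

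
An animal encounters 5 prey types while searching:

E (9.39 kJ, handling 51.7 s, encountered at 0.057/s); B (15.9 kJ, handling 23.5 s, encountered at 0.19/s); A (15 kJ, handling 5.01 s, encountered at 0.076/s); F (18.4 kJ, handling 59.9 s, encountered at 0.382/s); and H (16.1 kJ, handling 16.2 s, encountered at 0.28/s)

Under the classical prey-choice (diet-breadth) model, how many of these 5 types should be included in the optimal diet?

2

E/h in descending order: A 2.99, H 0.994, B 0.677, F 0.307, E 0.182 kJ/s. The optimal diet is the largest prefix of this list for which every included type satisfies E_i/h_i > R on the types above it.
Rate on top 1: 0.8256. H: 0.994 > 0.8256 → include.
Rate on top 2: 0.9546. B: 0.677 < 0.9546 → exclude; stop.
Optimal diet: A, H — 2 of 5 types.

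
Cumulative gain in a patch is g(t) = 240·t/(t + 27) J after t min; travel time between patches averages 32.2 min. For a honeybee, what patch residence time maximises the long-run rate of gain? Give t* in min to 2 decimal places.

29.49 min

Maximise g(t)/(T+t): set derivative to zero → g'(t)(T+t) = g(t).
g'(t) = 240·27/(t + 27)². Setting 240·27/(t+27)² = 240t/[(t+27)(32.2+t)] gives 27(32.2+t) = t(t+27), so t² = 27×32.2 = 869.4.
t* = √869.4 = 29.49 min.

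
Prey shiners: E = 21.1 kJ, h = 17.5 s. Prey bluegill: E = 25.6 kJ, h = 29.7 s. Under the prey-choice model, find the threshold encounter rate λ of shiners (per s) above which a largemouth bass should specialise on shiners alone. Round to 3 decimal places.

0.143 per s

Drop bluegill once their profitability E₂/h₂ falls below the rate achievable on shiners alone: E₂/h₂ = λE₁/(1 + λh₁).
Solve for λ: λE₁h₂ = E₂(1 + λh₁) → λ(E₁h₂ − E₂h₁) = E₂ → λ = E₂/(E₁h₂ − E₂h₁).
λ = 25.6/(21.1×29.7 − 25.6×17.5) = 25.6/178.7 = 0.1433 per s.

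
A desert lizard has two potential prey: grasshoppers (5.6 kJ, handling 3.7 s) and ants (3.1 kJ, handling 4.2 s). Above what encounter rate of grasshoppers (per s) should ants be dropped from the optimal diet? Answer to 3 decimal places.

Drop ants once their profitability E₂/h₂ falls below the rate achievable on grasshoppers alone: E₂/h₂ = λE₁/(1 + λh₁).
Solve for λ: λE₁h₂ = E₂(1 + λh₁) → λ(E₁h₂ − E₂h₁) = E₂ → λ = E₂/(E₁h₂ − E₂h₁).
λ = 3.1/(5.6×4.2 − 3.1×3.7) = 3.1/12.05 = 0.2573 per s.

0.257 per s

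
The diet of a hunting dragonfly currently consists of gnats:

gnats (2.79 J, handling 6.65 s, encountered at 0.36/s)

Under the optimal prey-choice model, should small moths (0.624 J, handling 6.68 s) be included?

No

On gnats alone, R = ΣλE/(1+Σλh) = 1.004/3.394 = 0.2959 J/s.
small moths: E/h = 0.624/6.68 = 0.09341 J/s.
0.09341 < 0.2959, so adding small moths would lower the average — exclude it.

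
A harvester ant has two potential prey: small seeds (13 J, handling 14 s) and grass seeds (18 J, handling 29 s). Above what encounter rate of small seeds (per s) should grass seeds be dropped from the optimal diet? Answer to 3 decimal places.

0.144 per s

At the threshold, the rate on small seeds alone equals the profitability of grass seeds: λ·13/(1 + λ·14) = 18/29 = 0.6207.
Rearranging, λ(13 − 0.6207×14) = 0.6207, so λ = 0.6207/4.31 = 0.144 per s.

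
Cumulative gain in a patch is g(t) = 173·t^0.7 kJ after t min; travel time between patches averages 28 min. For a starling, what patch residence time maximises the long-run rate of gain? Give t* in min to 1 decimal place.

65.3 min

By the marginal value theorem, leave when the instantaneous gain rate g'(t) equals the habitat-wide average g(t)/(T + t).
g'(t) = 0.7·173·t^-0.3. Setting 0.7·173·t^-0.3 = 173·t^0.7/(28+t) gives 0.7(28+t) = t, so 0.30·t = 0.7×28.
t* = 0.7×28/0.30 = 65.33 min.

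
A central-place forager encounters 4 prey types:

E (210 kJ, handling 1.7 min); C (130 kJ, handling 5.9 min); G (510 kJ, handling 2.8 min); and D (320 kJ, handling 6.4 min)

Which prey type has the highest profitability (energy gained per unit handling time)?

G

In descending order of E/h:
G: 510/2.8 = 182 kJ/min
E: 210/1.7 = 124 kJ/min
D: 320/6.4 = 50 kJ/min
C: 130/5.9 = 22 kJ/min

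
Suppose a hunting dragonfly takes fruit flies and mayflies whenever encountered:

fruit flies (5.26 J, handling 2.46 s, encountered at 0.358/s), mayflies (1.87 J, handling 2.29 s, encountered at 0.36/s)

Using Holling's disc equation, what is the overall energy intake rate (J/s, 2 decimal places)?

0.94 J/s

Energy encountered per unit search time: 0.358×5.26 + 0.36×1.87 = 2.556 J/s.
Handling time per unit search time: 0.358×2.46 + 0.36×2.29 = 1.705.
Rate = 2.556/(1 + 1.705) = 0.945 J/s.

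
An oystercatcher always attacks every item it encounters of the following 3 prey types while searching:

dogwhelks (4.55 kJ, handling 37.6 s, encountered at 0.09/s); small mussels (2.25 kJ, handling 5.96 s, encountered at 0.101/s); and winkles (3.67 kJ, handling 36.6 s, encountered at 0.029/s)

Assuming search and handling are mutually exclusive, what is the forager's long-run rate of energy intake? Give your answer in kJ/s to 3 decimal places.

R = (0.09×4.55 + 0.101×2.25 + 0.029×3.67) / (1 + 0.09×37.6 + 0.101×5.96 + 0.029×36.6) = 0.7432/6.047 = 0.1229 kJ/s.

0.123 kJ/s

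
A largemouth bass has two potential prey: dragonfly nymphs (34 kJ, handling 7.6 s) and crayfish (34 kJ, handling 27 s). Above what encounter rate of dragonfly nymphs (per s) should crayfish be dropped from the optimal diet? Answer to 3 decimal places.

0.052 per s

At the threshold, the rate on dragonfly nymphs alone equals the profitability of crayfish: λ·34/(1 + λ·7.6) = 34/27 = 1.259.
Rearranging, λ(34 − 1.259×7.6) = 1.259, so λ = 1.259/24.43 = 0.05155 per s.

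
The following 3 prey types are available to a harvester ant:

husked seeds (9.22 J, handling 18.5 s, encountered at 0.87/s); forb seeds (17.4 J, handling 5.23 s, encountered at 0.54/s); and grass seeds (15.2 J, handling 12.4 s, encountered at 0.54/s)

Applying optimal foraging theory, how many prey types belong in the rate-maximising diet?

1

Profitabilities (E/h, J/s): forb seeds 3.33, grass seeds 1.23, husked seeds 0.498. Add prey in this order while the next type's profitability exceeds the intake rate on those already taken.
Rate on top 1: 2.457. grass seeds: 1.23 < 2.457 → exclude; stop.
Optimal diet: forb seeds — 1 of 3 types.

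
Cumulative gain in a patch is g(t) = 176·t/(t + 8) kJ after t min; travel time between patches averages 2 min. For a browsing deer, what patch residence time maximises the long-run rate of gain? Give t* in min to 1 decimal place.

Maximise g(t)/(T+t): set derivative to zero → g'(t)(T+t) = g(t).
g'(t) = 176·8/(t + 8)². Setting 176·8/(t+8)² = 176t/[(t+8)(2+t)] gives 8(2+t) = t(t+8), so t² = 8×2 = 16.
t* = √16 = 4 min.

4.0 min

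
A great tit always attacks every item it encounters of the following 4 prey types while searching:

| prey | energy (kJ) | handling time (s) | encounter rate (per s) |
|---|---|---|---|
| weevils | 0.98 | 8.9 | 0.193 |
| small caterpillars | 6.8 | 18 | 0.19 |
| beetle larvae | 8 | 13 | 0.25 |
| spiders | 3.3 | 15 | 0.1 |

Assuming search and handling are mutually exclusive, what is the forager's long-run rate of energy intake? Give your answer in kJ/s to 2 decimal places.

R = (0.193×0.98 + 0.19×6.8 + 0.25×8 + 0.1×3.3) / (1 + 0.193×8.9 + 0.19×18 + 0.25×13 + 0.1×15) = 3.811/10.89 = 0.35 kJ/s.

0.35 kJ/s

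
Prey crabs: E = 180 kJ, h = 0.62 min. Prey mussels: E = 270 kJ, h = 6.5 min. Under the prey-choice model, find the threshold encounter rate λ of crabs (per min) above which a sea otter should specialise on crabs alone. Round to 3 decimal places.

At the threshold, the rate on crabs alone equals the profitability of mussels: λ·180/(1 + λ·0.62) = 270/6.5 = 41.54.
Rearranging, λ(180 − 41.54×0.62) = 41.54, so λ = 41.54/154.2 = 0.2693 per min.

0.269 per min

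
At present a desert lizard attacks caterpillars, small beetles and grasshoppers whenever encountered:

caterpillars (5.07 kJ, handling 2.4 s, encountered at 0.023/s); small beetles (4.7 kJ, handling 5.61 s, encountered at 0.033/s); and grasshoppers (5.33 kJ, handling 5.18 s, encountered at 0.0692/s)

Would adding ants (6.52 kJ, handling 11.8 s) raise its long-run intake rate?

Yes

On caterpillars, small beetles and grasshoppers alone, R = ΣλE/(1+Σλh) = 0.6405/1.599 = 0.4006 kJ/s.
ants: E/h = 6.52/11.8 = 0.5525 kJ/s.
0.5525 > 0.4006, so adding ants raises the average — include it.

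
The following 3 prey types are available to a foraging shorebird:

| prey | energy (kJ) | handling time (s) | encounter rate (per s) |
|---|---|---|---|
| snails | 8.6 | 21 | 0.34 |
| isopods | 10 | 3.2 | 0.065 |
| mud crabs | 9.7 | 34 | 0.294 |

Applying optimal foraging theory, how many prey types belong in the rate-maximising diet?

E/h in descending order: isopods 3.12, snails 0.41, mud crabs 0.285 kJ/s. The optimal diet is the largest prefix of this list for which every included type satisfies E_i/h_i > R on the types above it.
Rate on top 1: 0.5381. snails: 0.41 < 0.5381 → exclude; stop.
Optimal diet: isopods — 1 of 3 types.

1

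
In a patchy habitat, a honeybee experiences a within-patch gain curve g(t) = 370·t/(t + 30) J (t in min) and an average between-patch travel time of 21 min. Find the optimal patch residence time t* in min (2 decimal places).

25.10 min

By the marginal value theorem, leave when the instantaneous gain rate g'(t) equals the habitat-wide average g(t)/(T + t).
g'(t) = 370·30/(t + 30)². Setting 370·30/(t+30)² = 370t/[(t+30)(21+t)] gives 30(21+t) = t(t+30), so t² = 30×21 = 630.
t* = √630 = 25.1 min.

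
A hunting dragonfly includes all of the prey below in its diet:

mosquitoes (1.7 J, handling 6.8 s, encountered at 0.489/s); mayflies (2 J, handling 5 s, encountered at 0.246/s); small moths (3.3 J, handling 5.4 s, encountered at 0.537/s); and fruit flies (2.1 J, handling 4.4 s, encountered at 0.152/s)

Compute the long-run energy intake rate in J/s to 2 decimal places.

0.37 J/s

Energy encountered per unit search time: 0.489×1.7 + 0.246×2 + 0.537×3.3 + 0.152×2.1 = 3.415 J/s.
Handling time per unit search time: 0.489×6.8 + 0.246×5 + 0.537×5.4 + 0.152×4.4 = 8.124.
Rate = 3.415/(1 + 8.124) = 0.3743 J/s.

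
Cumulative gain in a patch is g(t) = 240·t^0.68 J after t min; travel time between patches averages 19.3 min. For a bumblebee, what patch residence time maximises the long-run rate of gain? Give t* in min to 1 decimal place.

Maximise g(t)/(T+t): set derivative to zero → g'(t)(T+t) = g(t).
g'(t) = 0.68·240·t^-0.32. Setting 0.68·240·t^-0.32 = 240·t^0.68/(19.3+t) gives 0.68(19.3+t) = t, so 0.32·t = 0.68×19.3.
t* = 0.68×19.3/0.32 = 41.01 min.

41.0 min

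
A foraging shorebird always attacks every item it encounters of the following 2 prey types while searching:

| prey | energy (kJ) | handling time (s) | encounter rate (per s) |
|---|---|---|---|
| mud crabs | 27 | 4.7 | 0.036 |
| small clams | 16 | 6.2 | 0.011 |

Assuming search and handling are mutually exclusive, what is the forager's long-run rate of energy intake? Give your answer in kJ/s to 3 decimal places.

0.928 kJ/s

R = (0.036×27 + 0.011×16) / (1 + 0.036×4.7 + 0.011×6.2) = 1.148/1.237 = 0.9278 kJ/s.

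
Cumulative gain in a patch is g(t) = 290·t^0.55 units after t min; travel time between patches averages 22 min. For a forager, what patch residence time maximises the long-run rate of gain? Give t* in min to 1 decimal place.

By the marginal value theorem, leave when the instantaneous gain rate g'(t) equals the habitat-wide average g(t)/(T + t).
g'(t) = 0.55·290·t^-0.45. Setting 0.55·290·t^-0.45 = 290·t^0.55/(22+t) gives 0.55(22+t) = t, so 0.45·t = 0.55×22.
t* = 0.55×22/0.45 = 26.89 min.

26.9 min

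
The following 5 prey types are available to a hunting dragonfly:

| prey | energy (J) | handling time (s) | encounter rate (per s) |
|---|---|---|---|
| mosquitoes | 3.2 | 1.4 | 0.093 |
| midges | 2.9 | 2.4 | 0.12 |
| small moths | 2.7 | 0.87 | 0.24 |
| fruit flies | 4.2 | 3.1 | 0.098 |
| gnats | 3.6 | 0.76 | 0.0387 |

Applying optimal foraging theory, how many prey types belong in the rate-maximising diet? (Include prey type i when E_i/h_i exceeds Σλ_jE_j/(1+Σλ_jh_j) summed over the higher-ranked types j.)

5

Rank by E/h (J/s): gnats 4.74, small moths 3.1, mosquitoes 2.29, fruit flies 1.35, midges 1.21. Include each in turn until the next type's E/h falls below the running intake rate.
Rate on top 1: 0.1353. small moths: 3.1 > 0.1353 → include.
Rate on top 2: 0.6359. mosquitoes: 2.29 > 0.6359 → include.
Rate on top 3: 0.7928. fruit flies: 1.35 > 0.7928 → include.
Rate on top 4: 0.8949. midges: 1.21 > 0.8949 → include.
Optimal diet: gnats, small moths, mosquitoes, fruit flies, midges — 5 of 5 types.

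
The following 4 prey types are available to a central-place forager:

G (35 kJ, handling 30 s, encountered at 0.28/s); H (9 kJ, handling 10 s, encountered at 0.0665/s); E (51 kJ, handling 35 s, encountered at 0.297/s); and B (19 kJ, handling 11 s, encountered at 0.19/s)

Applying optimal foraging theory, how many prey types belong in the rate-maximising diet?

E/h in descending order: B 1.73, E 1.46, G 1.17, H 0.9 kJ/s. The optimal diet is the largest prefix of this list for which every included type satisfies E_i/h_i > R on the types above it.
Rate on top 1: 1.168. E: 1.46 > 1.168 → include.
Rate on top 2: 1.391. G: 1.17 < 1.391 → exclude; stop.
Optimal diet: B, E — 2 of 4 types.

2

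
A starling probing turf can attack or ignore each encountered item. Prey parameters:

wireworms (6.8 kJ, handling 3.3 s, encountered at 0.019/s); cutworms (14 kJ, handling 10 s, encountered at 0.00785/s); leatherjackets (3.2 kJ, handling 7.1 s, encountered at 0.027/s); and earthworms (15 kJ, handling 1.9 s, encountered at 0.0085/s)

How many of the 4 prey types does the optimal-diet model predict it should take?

E/h in descending order: earthworms 7.89, wireworms 2.06, cutworms 1.4, leatherjackets 0.451 kJ/s. The optimal diet is the largest prefix of this list for which every included type satisfies E_i/h_i > R on the types above it.
Rate on top 1: 0.1255. wireworms: 2.06 > 0.1255 → include.
Rate on top 2: 0.2379. cutworms: 1.4 > 0.2379 → include.
Rate on top 3: 0.3168. leatherjackets: 0.451 > 0.3168 → include.
Optimal diet: earthworms, wireworms, cutworms, leatherjackets — 4 of 4 types.

4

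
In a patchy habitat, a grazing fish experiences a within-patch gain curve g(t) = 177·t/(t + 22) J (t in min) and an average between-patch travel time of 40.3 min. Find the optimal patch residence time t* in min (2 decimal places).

Maximise g(t)/(T+t): set derivative to zero → g'(t)(T+t) = g(t).
g'(t) = 177·22/(t + 22)². Setting 177·22/(t+22)² = 177t/[(t+22)(40.3+t)] gives 22(40.3+t) = t(t+22), so t² = 22×40.3 = 886.6.
t* = √886.6 = 29.78 min.

29.78 min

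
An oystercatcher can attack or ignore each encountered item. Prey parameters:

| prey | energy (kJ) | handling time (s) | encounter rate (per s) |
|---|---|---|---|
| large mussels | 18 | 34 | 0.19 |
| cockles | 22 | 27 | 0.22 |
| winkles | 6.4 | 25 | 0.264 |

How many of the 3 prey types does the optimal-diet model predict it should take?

1

Rank by E/h (kJ/s): cockles 0.815, large mussels 0.529, winkles 0.256. Include each in turn until the next type's E/h falls below the running intake rate.
Rate on top 1: 0.6974. large mussels: 0.529 < 0.6974 → exclude; stop.
Optimal diet: cockles — 1 of 3 types.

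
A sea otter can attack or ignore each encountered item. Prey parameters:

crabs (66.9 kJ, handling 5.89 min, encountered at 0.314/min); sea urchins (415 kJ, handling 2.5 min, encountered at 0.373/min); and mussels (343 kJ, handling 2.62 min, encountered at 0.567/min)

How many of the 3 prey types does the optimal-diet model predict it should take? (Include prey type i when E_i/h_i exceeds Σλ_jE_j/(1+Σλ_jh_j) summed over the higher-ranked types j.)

Rank by E/h (kJ/min): sea urchins 166, mussels 131, crabs 11.4. Include each in turn until the next type's E/h falls below the running intake rate.
Rate on top 1: 80.1. mussels: 131 > 80.1 → include.
Rate on top 2: 102.2. crabs: 11.4 < 102.2 → exclude; stop.
Optimal diet: sea urchins, mussels — 2 of 3 types.

2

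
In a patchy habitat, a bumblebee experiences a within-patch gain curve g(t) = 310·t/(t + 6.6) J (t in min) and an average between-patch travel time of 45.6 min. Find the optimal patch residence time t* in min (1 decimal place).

By the marginal value theorem, leave when the instantaneous gain rate g'(t) equals the habitat-wide average g(t)/(T + t).
g'(t) = 310·6.6/(t + 6.6)². Setting 310·6.6/(t+6.6)² = 310t/[(t+6.6)(45.6+t)] gives 6.6(45.6+t) = t(t+6.6), so t² = 6.6×45.6 = 301.
t* = √301 = 17.35 min.

17.3 min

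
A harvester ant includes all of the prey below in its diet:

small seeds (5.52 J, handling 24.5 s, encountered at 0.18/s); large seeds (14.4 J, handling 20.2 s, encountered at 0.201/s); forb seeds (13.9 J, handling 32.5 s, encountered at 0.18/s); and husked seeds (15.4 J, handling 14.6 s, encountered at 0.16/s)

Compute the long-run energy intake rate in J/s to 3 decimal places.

0.501 J/s

R = Σλ_iE_i / (1 + Σλ_ih_i)
Numerator: 0.18×5.52 + 0.201×14.4 + 0.18×13.9 + 0.16×15.4 = 8.854
Denominator: 1 + 0.18×24.5 + 0.201×20.2 + 0.18×32.5 + 0.16×14.6 = 17.66
R = 8.854/17.66 = 0.5015 J/s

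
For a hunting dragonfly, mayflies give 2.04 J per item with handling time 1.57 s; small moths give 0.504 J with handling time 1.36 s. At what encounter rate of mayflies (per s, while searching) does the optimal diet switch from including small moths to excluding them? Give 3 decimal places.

0.254 per s

Drop small moths once their profitability E₂/h₂ falls below the rate achievable on mayflies alone: E₂/h₂ = λE₁/(1 + λh₁).
Solve for λ: λE₁h₂ = E₂(1 + λh₁) → λ(E₁h₂ − E₂h₁) = E₂ → λ = E₂/(E₁h₂ − E₂h₁).
λ = 0.504/(2.04×1.36 − 0.504×1.57) = 0.504/1.983 = 0.2541 per s.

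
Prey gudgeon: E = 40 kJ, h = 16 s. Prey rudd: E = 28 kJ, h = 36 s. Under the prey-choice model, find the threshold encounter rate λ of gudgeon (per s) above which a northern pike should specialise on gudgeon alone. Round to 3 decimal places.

0.028 per s

The zero-one rule: include rudd iff E₂/h₂ > λE₁/(1+λh₁). Equality gives the switch point.
λE₁h₂ = E₂ + λE₂h₁ ⇒ λ = E₂/(E₁h₂ − E₂h₁) = 28/(1440 − 448) = 0.02823 per s.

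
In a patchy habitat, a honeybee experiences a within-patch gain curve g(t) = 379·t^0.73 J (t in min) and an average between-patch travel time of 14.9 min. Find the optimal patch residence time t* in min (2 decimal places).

Optimal t* satisfies g'(t*) = g(t*)/(T + t*).
g'(t) = 0.73·379·t^-0.27. Setting 0.73·379·t^-0.27 = 379·t^0.73/(14.9+t) gives 0.73(14.9+t) = t, so 0.27·t = 0.73×14.9.
t* = 0.73×14.9/0.27 = 40.29 min.

40.29 min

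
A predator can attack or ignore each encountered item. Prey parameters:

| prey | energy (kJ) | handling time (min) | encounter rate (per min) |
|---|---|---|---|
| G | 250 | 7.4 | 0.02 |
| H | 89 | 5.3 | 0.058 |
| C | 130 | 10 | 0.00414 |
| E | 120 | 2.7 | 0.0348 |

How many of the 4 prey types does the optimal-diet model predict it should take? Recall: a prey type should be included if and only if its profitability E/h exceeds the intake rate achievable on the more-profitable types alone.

Profitabilities (E/h, kJ/min): E 44.4, G 33.8, H 16.8, C 13. Add prey in this order while the next type's profitability exceeds the intake rate on those already taken.
Rate on top 1: 3.817. G: 33.8 > 3.817 → include.
Rate on top 2: 7.388. H: 16.8 > 7.388 → include.
Rate on top 3: 9.254. C: 13 > 9.254 → include.
Optimal diet: E, G, H, C — 4 of 4 types.

4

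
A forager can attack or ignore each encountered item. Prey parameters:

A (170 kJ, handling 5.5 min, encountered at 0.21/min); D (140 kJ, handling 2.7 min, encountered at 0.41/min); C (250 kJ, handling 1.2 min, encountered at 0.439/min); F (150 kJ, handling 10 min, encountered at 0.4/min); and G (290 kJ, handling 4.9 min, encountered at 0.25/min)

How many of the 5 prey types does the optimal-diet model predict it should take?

1

Profitabilities (E/h, kJ/min): C 208, G 59.2, D 51.9, A 30.9, F 15. Add prey in this order while the next type's profitability exceeds the intake rate on those already taken.
Rate on top 1: 71.88. G: 59.2 < 71.88 → exclude; stop.
Optimal diet: C — 1 of 5 types.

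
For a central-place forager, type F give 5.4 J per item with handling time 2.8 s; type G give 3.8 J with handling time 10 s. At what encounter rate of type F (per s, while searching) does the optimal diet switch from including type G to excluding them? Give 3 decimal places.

0.088 per s

At the threshold, the rate on type F alone equals the profitability of type G: λ·5.4/(1 + λ·2.8) = 3.8/10 = 0.38.
Rearranging, λ(5.4 − 0.38×2.8) = 0.38, so λ = 0.38/4.336 = 0.08764 per s.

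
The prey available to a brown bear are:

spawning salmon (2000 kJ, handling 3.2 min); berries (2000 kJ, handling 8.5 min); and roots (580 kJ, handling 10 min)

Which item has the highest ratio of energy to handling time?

spawning salmon

Profitability E/h (kJ/min): spawning salmon = 2000/3.2 = 625, berries = 2000/8.5 = 235, roots = 580/10 = 58.
Ranked: spawning salmon > berries > roots.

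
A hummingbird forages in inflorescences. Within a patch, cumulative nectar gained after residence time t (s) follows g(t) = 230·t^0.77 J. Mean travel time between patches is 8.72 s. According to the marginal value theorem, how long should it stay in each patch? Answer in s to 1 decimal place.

Maximise g(t)/(T+t): set derivative to zero → g'(t)(T+t) = g(t).
g'(t) = 0.77·230·t^-0.23. Setting 0.77·230·t^-0.23 = 230·t^0.77/(8.72+t) gives 0.77(8.72+t) = t, so 0.23·t = 0.77×8.72.
t* = 0.77×8.72/0.23 = 29.19 s.

29.2 s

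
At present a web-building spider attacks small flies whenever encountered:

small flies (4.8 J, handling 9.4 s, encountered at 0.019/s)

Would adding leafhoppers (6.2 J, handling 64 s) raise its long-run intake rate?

Yes

Current rate: (0.019×4.8)/(1 + 0.019×9.4) = 0.07738 J/s.
Profitability of leafhoppers: 6.2/64 = 0.09688 J/s.
Since 0.09688 > R, including leafhoppers increases the long-run rate.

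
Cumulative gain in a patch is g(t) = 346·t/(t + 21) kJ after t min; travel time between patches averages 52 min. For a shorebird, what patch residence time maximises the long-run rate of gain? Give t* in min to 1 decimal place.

By the marginal value theorem, leave when the instantaneous gain rate g'(t) equals the habitat-wide average g(t)/(T + t).
g'(t) = 346·21/(t + 21)². Setting 346·21/(t+21)² = 346t/[(t+21)(52+t)] gives 21(52+t) = t(t+21), so t² = 21×52 = 1092.
t* = √1092 = 33.05 min.

33.0 min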